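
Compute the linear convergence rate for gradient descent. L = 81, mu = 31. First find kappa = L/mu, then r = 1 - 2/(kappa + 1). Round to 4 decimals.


Step 1: Compute the condition number.
kappa = L/mu = 81/31 = 2.6129
Step 2: Compute the convergence rate.
r = 1 - 2/(kappa + 1) = 1 - 2*mu/(L + mu) = (L - mu)/(L + mu) = 50/112 = 0.4464


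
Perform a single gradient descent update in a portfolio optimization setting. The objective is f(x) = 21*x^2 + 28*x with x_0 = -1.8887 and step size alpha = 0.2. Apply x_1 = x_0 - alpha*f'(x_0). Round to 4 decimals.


We compute the gradient at x_0 and apply the update.
f'(x) = 42*x + 28
f'(-1.8887) = 42*-1.8887 + 28 = -51.3254
x_1 = -1.8887 - 0.2*-51.3254 = 8.3764


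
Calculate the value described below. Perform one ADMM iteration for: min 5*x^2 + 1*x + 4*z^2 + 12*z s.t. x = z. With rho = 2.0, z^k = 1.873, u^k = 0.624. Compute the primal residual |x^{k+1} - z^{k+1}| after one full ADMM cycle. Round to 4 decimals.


ADMM iteration with rho = 2.0, z^k = 1.873, u^k = 0.624
Step 1: x-update.
Minimize 5*x^2 + 1*x + (2.0/2)*(x - 1.873 + 0.624)^2
FOC: (2*5 + 2.0)*x = -1 + 2.0*(1.873 - 0.624)
x^{k+1} = 0.1248
Step 2: z-update.
Minimize 4*z^2 + 12*z + (2.0/2)*(0.1248 - z + 0.624)^2
FOC: (2*4 + 2.0)*z = -12 + 2.0*(0.1248 + 0.624)
z^{k+1} = -1.0502
Step 3: u-update.
u^{k+1} = 0.624 + 0.1248 + 1.0502 = 1.7991
Step 4: Primal residual = |0.1248 + 1.0502| = 1.1751


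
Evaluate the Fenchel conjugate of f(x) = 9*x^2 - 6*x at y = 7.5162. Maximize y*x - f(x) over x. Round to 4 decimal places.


f*(y) = sup_x {y*x - a*x^2 - b*x} = sup_x {(y-b)*x - a*x^2}
FOC: (y - b) - 2a*x = 0 => x* = (y - b)/(2a)
x* = (7.5162 + 6)/(2*9) = 0.7509
f*(7.5162) = (y-b)^2/(4a) = (7.5162 + 6)^2/(4*9)
= 182.6877/36 = 5.0747


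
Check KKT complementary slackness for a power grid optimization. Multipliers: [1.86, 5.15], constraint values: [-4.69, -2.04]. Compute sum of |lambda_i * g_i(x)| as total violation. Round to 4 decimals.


KKT complementary slackness check:
lambda_1 * g_1 = 1.86 * -4.69 = -8.7234
lambda_2 * g_2 = 5.15 * -2.04 = -10.506
Total violation = 8.7234 + 10.506 = 19.2294


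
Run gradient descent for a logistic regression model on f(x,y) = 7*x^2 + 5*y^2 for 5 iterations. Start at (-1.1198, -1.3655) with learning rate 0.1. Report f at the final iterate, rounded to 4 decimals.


Gradient descent on f(x,y) = 7*x^2 + 5*y^2.
Starting point: (-1.1198, -1.3655), alpha = 0.1
Step 1: grad_x = 2*7*-1.1198 = -15.6772, grad_y = 2*5*-1.3655 = -13.655
  x_1 = -1.1198 - 0.1*-15.6772 = 0.4479
  y_1 = -1.3655 - 0.1*-13.655 = 0.0
Step 2: grad_x = 2*7*0.4479 = 6.2709, grad_y = 2*5*0.0 = 0.0
  x_2 = 0.4479 - 0.1*6.2709 = -0.1792
  y_2 = 0.0 - 0.1*0.0 = 0.0
Step 3: grad_x = 2*7*-0.1792 = -2.5084, grad_y = 2*5*0.0 = 0.0
  x_3 = -0.1792 - 0.1*-2.5084 = 0.0717
  y_3 = 0.0 - 0.1*0.0 = 0.0
Step 4: grad_x = 2*7*0.0717 = 1.0033, grad_y = 2*5*0.0 = 0.0
  x_4 = 0.0717 - 0.1*1.0033 = -0.0287
  y_4 = 0.0 - 0.1*0.0 = 0.0
Step 5: grad_x = 2*7*-0.0287 = -0.4013, grad_y = 2*5*0.0 = 0.0
  x_5 = -0.0287 - 0.1*-0.4013 = 0.0115
  y_5 = 0.0 - 0.1*0.0 = 0.0
f(0.0115, 0.0) = 7*0.0115^2 + 5*0.0^2 = 0.0009


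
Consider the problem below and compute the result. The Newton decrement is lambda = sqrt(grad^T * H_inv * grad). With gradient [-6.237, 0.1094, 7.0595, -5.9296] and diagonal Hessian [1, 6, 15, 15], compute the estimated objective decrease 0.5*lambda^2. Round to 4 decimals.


Step 1: H is diagonal, so H^(-1) * g = [-6.237, 0.0182, 0.4706, -0.3953].
Step 2: g^T H^(-1) g = sum_i g_i^2 / H_ii
  = (-6.237)^2/1 + (0.1094)^2/6 + (7.0595)^2/15 + (-5.9296)^2/15
  = 38.9002 + 0.002 + 3.3224 + 2.344 = 44.5686
Step 3: Objective decrease = 0.5 * g^T H^(-1) g = 22.2843


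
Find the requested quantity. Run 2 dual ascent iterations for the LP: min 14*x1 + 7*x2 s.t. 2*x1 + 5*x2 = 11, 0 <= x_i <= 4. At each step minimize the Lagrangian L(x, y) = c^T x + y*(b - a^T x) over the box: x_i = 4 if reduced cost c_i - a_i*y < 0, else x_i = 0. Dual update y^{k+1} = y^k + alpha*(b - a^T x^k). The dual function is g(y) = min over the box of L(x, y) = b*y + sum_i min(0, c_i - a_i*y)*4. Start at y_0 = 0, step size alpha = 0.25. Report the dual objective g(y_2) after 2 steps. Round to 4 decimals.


Dual ascent for LP: min 14*x1 + 7*x2, 2*x1 + 5*x2 = 11, 0 <= x_i <= 4
Step 1: y^k = 0.0, reduced costs: (14.0, 7.0)
  x^k = (0.0, 0.0), subgradient = b - a^T x = 11.0
  y^{k+1} = 0.0 + 0.25*11.0 = 2.75
Step 2: y^k = 2.75, reduced costs: (8.5, -6.75)
  x^k = (0.0, 4.0), subgradient = b - a^T x = -9.0
  y^{k+1} = 2.75 + 0.25*-9.0 = 0.5
Dual objective at y_2 = 0.5: reduced costs (13.0, 4.5), box minimizer x = (0.0, 0.0)
g(y_2) = b*y + (c1 - a1*y)*x1 + (c2 - a2*y)*x2 = 11*0.5 + 13.0*0.0 + 4.5*0.0 = 5.5 + 0.0 + 0.0 = 5.5


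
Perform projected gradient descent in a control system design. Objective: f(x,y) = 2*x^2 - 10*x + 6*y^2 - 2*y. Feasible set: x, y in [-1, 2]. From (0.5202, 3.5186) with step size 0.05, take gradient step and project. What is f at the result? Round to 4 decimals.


Step 1: Compute gradient at (0.5202, 3.5186).
grad_x = 2*2*0.5202 - 10 = -7.9192
grad_y = 2*6*3.5186 - 2 = 40.2232
Step 2: Gradient step.
x_raw = 0.5202 - 0.05*-7.9192 = 0.9162
y_raw = 3.5186 - 0.05*40.2232 = 1.5074
Step 3: Project onto [-1, 2].
x_proj = clip(0.9162) = 0.9162
y_proj = clip(1.5074) = 1.5074
Step 4: Evaluate f.
f(0.9162, 1.5074) = 3.1365


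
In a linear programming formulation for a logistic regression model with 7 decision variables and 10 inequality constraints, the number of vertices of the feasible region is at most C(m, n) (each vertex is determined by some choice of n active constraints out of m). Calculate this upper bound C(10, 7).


Each vertex corresponds to some choice of n active constraints out of m, so the number of vertices is at most C(m, n) = m! / (n!(m-n)!).
m = 10, n = 7
Numerator: 10 * 9 * 8 * 7 * 6 * 5 * 4
Denominator: 7! = 5040
C(10, 7) = 120


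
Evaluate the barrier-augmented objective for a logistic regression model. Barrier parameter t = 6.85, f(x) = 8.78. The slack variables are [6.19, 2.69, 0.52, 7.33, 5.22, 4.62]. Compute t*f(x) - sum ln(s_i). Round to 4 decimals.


Step 1: Compute log-barrier.
ln values: [1.8229, 0.9895, -0.6539, 1.992, 1.6525, 1.5304]
phi = -(1.8229 + 0.9895 - 0.6539 + 1.992 + 1.6525 + 1.5304) = -7.3334
Step 2: Compute augmented objective.
t*f(x) = 6.85*8.78 = 60.143
Total = 60.143 - 7.3334 = 52.8096


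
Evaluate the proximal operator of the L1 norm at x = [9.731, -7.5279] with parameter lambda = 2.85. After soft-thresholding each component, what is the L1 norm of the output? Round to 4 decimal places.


Soft-thresholding with lambda = 2.85:
prox(9.731) = sign(9.731)*max(|9.731| - 2.85, 0) = 6.881
prox(-7.5279) = sign(-7.5279)*max(|-7.5279| - 2.85, 0) = -4.6779
prox(x) = [6.881, -4.6779]
||prox(x)||_1 = 6.881 + 4.6779 = 11.5589


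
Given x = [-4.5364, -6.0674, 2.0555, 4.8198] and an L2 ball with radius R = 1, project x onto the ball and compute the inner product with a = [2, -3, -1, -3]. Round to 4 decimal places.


Step 1: Compute ||x|| (intermediates to 6 decimals).
||x|| = sqrt((-4.5364)^2 + (-6.0674)^2 + 2.0555^2 + 4.8198^2) = 9.211288
Step 2: Project.
Since ||x|| > R, scale = R/||x|| = 1/9.211288 = 0.108562, proj(x) = scale * x
proj(x) = [-0.492481, -0.658689, 0.223149, 0.523247]
Step 3: Dot product.
a^T * proj(x) = 2*(-0.492481) - 3*(-0.658689) - 1*0.223149 - 3*0.523247 = -0.8018


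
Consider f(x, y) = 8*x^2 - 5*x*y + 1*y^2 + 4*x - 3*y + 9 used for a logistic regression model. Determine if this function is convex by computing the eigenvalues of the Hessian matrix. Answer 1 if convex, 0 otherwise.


The Hessian of f(x,y) = 8*x^2 - 5*x*y + 1*y^2 + 4*x - 3*y + 9 is:
H = [[16, -5], [-5, 2]]
Trace = 16 + 2 = 18
Determinant = 16*2 - (-5)^2 = 7
Discriminant = (18)^2 - 4*7 = 296.0
Eigenvalues: lambda_1 = 0.3977, lambda_2 = 17.6023
The function is convex.

1


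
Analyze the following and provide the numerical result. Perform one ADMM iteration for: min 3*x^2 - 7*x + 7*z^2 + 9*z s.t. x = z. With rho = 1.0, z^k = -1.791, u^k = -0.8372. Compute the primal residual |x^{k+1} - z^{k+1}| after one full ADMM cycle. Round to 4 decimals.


ADMM iteration with rho = 1.0, z^k = -1.791, u^k = -0.8372
Step 1: x-update.
Minimize 3*x^2 - 7*x + (1.0/2)*(x + 1.791 - 0.8372)^2
FOC: (2*3 + 1.0)*x = 7 + 1.0*(-1.791 + 0.8372)
x^{k+1} = 0.8637
Step 2: z-update.
Minimize 7*z^2 + 9*z + (1.0/2)*(0.8637 - z - 0.8372)^2
FOC: (2*7 + 1.0)*z = -9 + 1.0*(0.8637 - 0.8372)
z^{k+1} = -0.5982
Step 3: u-update.
u^{k+1} = -0.8372 + 0.8637 + 0.5982 = 0.6248
Step 4: Primal residual = |0.8637 + 0.5982| = 1.462


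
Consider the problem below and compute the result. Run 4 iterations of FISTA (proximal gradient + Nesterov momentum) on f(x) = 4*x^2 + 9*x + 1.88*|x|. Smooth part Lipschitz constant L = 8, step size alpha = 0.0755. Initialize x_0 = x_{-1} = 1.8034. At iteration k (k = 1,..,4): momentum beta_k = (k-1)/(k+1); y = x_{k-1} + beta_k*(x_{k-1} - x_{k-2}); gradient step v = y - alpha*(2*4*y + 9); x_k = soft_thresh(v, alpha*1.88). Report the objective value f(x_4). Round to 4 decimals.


FISTA on f(x) = 4*x^2 + 9*x + 1.88*|x|
L = 8, alpha = 0.0755
Iteration 1: beta = 0.0, y = 1.8034 + 0.0*(1.8034 - 1.8034) = 1.8034
  grad(y) = 23.4272, v = y - alpha*grad = 0.0346
  prox(v) = soft_thresh(0.0346, 0.1419) = 0.0
Iteration 2: beta = 0.3333, y = 0.0 + 0.3333*(0.0 - 1.8034) = -0.6011
  grad(y) = 4.1909, v = y - alpha*grad = -0.9175
  prox(v) = soft_thresh(-0.9175, 0.1419) = -0.7756
Iteration 3: beta = 0.5, y = -0.7756 + 0.5*(-0.7756 - 0.0) = -1.1634
  grad(y) = -0.3073, v = y - alpha*grad = -1.1402
  prox(v) = soft_thresh(-1.1402, 0.1419) = -0.9983
Iteration 4: beta = 0.6, y = -0.9983 + 0.6*(-0.9983 + 0.7756) = -1.1319
  grad(y) = -0.055, v = y - alpha*grad = -1.1277
  prox(v) = soft_thresh(-1.1277, 0.1419) = -0.9858
f(x_4) = 4*(-0.9858)^2 + 9*(-0.9858) + 1.88*|-0.9858| = -3.1317


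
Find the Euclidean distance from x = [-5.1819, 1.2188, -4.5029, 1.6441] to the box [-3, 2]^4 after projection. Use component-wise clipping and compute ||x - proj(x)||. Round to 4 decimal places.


Project each component onto [-3, 2].
clip(-5.1819) = -3.0, clip(1.2188) = 1.2188, clip(-4.5029) = -3.0, clip(1.6441) = 1.6441
Projection = [-3.0, 1.2188, -3.0, 1.6441]
Squared diffs: [4.7607, 0.0, 2.2587, 0.0]
Distance = sqrt(7.0194) = 2.6494


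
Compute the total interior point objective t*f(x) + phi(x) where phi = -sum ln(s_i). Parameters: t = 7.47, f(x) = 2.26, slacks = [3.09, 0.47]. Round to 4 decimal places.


Step 1: Compute log-barrier.
ln values: [1.1282, -0.755]
phi = -(1.1282 - 0.755) = -0.3731
Step 2: Compute augmented objective.
t*f(x) = 7.47*2.26 = 16.8822
Total = 16.8822 - 0.3731 = 16.5091


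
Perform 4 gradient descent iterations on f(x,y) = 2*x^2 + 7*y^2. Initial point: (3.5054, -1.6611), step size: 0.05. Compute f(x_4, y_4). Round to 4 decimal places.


Gradient descent on f(x,y) = 2*x^2 + 7*y^2.
Starting point: (3.5054, -1.6611), alpha = 0.05
Step 1: grad_x = 2*2*3.5054 = 14.0216, grad_y = 2*7*-1.6611 = -23.2554
  x_1 = 3.5054 - 0.05*14.0216 = 2.8043
  y_1 = -1.6611 - 0.05*-23.2554 = -0.4983
Step 2: grad_x = 2*2*2.8043 = 11.2173, grad_y = 2*7*-0.4983 = -6.9766
  x_2 = 2.8043 - 0.05*11.2173 = 2.2435
  y_2 = -0.4983 - 0.05*-6.9766 = -0.1495
Step 3: grad_x = 2*2*2.2435 = 8.9738, grad_y = 2*7*-0.1495 = -2.093
  x_3 = 2.2435 - 0.05*8.9738 = 1.7948
  y_3 = -0.1495 - 0.05*-2.093 = -0.0448
Step 4: grad_x = 2*2*1.7948 = 7.1791, grad_y = 2*7*-0.0448 = -0.6279
  x_4 = 1.7948 - 0.05*7.1791 = 1.4358
  y_4 = -0.0448 - 0.05*-0.6279 = -0.0135
f(1.4358, -0.0135) = 2*1.4358^2 + 7*(-0.0135)^2 = 4.1244


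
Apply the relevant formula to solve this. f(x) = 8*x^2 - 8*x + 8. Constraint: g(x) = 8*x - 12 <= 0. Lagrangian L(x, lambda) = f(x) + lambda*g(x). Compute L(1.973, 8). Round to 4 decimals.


Step 1: Evaluate f(x).
f(1.973) = 8*1.973^2 - 8*1.973 + 8 = 23.3578
Step 2: Evaluate g(x).
g(1.973) = 8*1.973 - 12 = 3.784
Step 3: Compute Lagrangian.
L = 23.3578 + 8*3.784 = 53.6298


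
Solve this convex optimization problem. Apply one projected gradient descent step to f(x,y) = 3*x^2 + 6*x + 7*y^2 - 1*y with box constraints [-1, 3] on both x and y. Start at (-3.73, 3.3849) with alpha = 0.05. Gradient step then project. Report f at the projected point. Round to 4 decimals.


Step 1: Compute gradient at (-3.73, 3.3849).
grad_x = 2*3*-3.73 + 6 = -16.38
grad_y = 2*7*3.3849 - 1 = 46.3886
Step 2: Gradient step.
x_raw = -3.73 - 0.05*-16.38 = -2.911
y_raw = 3.3849 - 0.05*46.3886 = 1.0655
Step 3: Project onto [-1, 3].
x_proj = clip(-2.911) = -1.0
y_proj = clip(1.0655) = 1.0655
Step 4: Evaluate f.
f(-1.0, 1.0655) = 3.8811


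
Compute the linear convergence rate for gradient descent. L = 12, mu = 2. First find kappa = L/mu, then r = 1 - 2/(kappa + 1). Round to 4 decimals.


Step 1: Compute the condition number.
kappa = L/mu = 12/2 = 6.0
Step 2: Compute the convergence rate.
r = 1 - 2/(kappa + 1) = 1 - 2*mu/(L + mu) = (L - mu)/(L + mu) = 10/14 = 0.7143


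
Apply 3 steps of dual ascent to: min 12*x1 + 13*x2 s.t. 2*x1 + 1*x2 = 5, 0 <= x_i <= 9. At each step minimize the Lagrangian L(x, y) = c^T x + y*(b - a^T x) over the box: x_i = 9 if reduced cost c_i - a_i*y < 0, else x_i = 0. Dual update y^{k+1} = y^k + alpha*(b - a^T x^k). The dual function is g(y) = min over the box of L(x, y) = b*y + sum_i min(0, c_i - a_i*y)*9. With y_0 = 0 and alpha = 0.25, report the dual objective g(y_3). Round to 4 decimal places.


Dual ascent for LP: min 12*x1 + 13*x2, 2*x1 + 1*x2 = 5, 0 <= x_i <= 9
Step 1: y^k = 0.0, reduced costs: (12.0, 13.0)
  x^k = (0.0, 0.0), subgradient = b - a^T x = 5.0
  y^{k+1} = 0.0 + 0.25*5.0 = 1.25
Step 2: y^k = 1.25, reduced costs: (9.5, 11.75)
  x^k = (0.0, 0.0), subgradient = b - a^T x = 5.0
  y^{k+1} = 1.25 + 0.25*5.0 = 2.5
Step 3: y^k = 2.5, reduced costs: (7.0, 10.5)
  x^k = (0.0, 0.0), subgradient = b - a^T x = 5.0
  y^{k+1} = 2.5 + 0.25*5.0 = 3.75
Dual objective at y_3 = 3.75: reduced costs (4.5, 9.25), box minimizer x = (0.0, 0.0)
g(y_3) = b*y + (c1 - a1*y)*x1 + (c2 - a2*y)*x2 = 5*3.75 + 4.5*0.0 + 9.25*0.0 = 18.75 + 0.0 + 0.0 = 18.75


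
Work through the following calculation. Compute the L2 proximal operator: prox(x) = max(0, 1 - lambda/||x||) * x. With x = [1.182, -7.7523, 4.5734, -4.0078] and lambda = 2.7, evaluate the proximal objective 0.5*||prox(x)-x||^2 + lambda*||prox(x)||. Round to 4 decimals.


Step 1: Compute ||x||.
||x|| = 9.9234
Step 2: Compute scaling factor.
scale = max(0, 1 - 2.7/9.9234) = 0.7279
Step 3: prox(x) = [0.8604, -5.643, 3.329, -2.9173]
||prox(x)|| = 7.2234
Step 4: Proximal objective.
0.5*||prox-x||^2 = 3.645
lambda*||prox|| = 19.5032
Total = 23.1482


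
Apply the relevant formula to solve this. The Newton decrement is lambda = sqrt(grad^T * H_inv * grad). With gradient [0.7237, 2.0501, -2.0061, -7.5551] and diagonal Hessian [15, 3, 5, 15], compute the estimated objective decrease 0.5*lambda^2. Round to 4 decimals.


Step 1: H is diagonal, so H^(-1) * g = [0.0482, 0.6834, -0.4012, -0.5037].
Step 2: g^T H^(-1) g = sum_i g_i^2 / H_ii
  = (0.7237)^2/15 + (2.0501)^2/3 + (-2.0061)^2/5 + (-7.5551)^2/15
  = 0.0349 + 1.401 + 0.8049 + 3.8053 = 6.0461
Step 3: Objective decrease = 0.5 * g^T H^(-1) g = 3.023


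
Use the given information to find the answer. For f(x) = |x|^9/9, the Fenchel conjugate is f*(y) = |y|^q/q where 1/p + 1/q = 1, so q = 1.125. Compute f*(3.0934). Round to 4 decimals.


The conjugate exponent q satisfies 1/p + 1/q = 1.
p = 9, so q = 9/(9 - 1) = 1.125
|y|^q = 3.0934^1.125 = 3.5624
f*(3.0934) = 3.5624 / 1.125 = 3.1666


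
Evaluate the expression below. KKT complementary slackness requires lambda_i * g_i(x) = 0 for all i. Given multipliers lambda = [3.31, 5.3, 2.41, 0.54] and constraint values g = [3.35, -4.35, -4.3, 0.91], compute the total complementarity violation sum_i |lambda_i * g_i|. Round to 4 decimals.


KKT complementary slackness check:
lambda_1 * g_1 = 3.31 * 3.35 = 11.0885
lambda_2 * g_2 = 5.3 * -4.35 = -23.055
lambda_3 * g_3 = 2.41 * -4.3 = -10.363
lambda_4 * g_4 = 0.54 * 0.91 = 0.4914
Total violation = 11.0885 + 23.055 + 10.363 + 0.4914 = 44.9979


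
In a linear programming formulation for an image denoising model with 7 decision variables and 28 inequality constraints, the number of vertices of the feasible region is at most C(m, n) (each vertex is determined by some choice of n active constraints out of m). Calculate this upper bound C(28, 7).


Each vertex corresponds to some choice of n active constraints out of m, so the number of vertices is at most C(m, n) = m! / (n!(m-n)!).
m = 28, n = 7
Numerator: 28 * 27 * 26 * 25 * 24 * 23 * 22
Denominator: 7! = 5040
C(28, 7) = 1184040


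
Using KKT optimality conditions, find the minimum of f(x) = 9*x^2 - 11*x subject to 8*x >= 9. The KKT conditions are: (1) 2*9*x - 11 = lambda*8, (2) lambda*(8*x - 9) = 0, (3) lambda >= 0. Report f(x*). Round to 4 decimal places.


Step 1: Try lambda = 0 (constraint inactive).
x_unc = 11/(2*9) = 0.6111
Check: 8*0.6111 = 4.8888 < 9 -- violated!
Step 2: Constraint must be active: 8*x = 9
x* = 9/8 = 1.125
lambda = (2*9*1.125 - 11)/8 = 1.1563
Step 3: Compute optimal value.
f(x*) = 9*1.125^2 - 11*1.125 = -0.9844


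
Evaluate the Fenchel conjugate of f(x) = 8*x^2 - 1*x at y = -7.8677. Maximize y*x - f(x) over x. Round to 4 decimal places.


f*(y) = sup_x {y*x - a*x^2 - b*x} = sup_x {(y-b)*x - a*x^2}
FOC: (y - b) - 2a*x = 0 => x* = (y - b)/(2a)
x* = (-7.8677 + 1)/(2*8) = -0.4292
f*(-7.8677) = (y-b)^2/(4a) = (-7.8677 + 1)^2/(4*8)
= 47.1653/32 = 1.4739


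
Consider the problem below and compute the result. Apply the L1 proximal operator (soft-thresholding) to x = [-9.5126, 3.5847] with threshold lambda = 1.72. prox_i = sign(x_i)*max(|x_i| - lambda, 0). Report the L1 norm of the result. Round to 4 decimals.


Soft-thresholding with lambda = 1.72:
prox(-9.5126) = sign(-9.5126)*max(|-9.5126| - 1.72, 0) = -7.7926
prox(3.5847) = sign(3.5847)*max(|3.5847| - 1.72, 0) = 1.8647
prox(x) = [-7.7926, 1.8647]
||prox(x)||_1 = 7.7926 + 1.8647 = 9.6573


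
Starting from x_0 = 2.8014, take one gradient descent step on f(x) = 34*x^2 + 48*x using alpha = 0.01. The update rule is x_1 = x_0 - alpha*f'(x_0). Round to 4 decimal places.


We compute the gradient at x_0 and apply the update.
f'(x) = 68*x + 48
f'(2.8014) = 68*2.8014 + 48 = 238.4952
x_1 = 2.8014 - 0.01*238.4952 = 0.4164


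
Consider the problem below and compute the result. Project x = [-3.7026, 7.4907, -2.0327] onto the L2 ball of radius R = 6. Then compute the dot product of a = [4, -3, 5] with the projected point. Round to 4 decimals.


Step 1: Compute ||x|| (intermediates to 6 decimals).
||x|| = sqrt((-3.7026)^2 + 7.4907^2 + (-2.0327)^2) = 8.599518
Step 2: Project.
Since ||x|| > R, scale = R/||x|| = 6/8.599518 = 0.697714, proj(x) = scale * x
proj(x) = [-2.583356, 5.226366, -1.418243]
Step 3: Dot product.
a^T * proj(x) = 4*(-2.583356) - 3*5.226366 + 5*(-1.418243) = -33.1037


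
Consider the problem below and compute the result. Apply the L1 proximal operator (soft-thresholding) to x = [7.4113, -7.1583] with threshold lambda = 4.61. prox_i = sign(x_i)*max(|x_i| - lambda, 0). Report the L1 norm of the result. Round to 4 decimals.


Soft-thresholding with lambda = 4.61:
prox(7.4113) = sign(7.4113)*max(|7.4113| - 4.61, 0) = 2.8013
prox(-7.1583) = sign(-7.1583)*max(|-7.1583| - 4.61, 0) = -2.5483
prox(x) = [2.8013, -2.5483]
||prox(x)||_1 = 2.8013 + 2.5483 = 5.3496


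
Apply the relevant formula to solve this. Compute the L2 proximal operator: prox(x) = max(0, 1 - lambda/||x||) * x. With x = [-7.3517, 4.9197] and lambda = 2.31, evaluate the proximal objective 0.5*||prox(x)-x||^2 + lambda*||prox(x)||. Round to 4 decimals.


Step 1: Compute ||x||.
||x|| = 8.846
Step 2: Compute scaling factor.
scale = max(0, 1 - 2.31/8.846) = 0.7389
Step 3: prox(x) = [-5.4319, 3.635]
||prox(x)|| = 6.536
Step 4: Proximal objective.
0.5*||prox-x||^2 = 2.6681
lambda*||prox|| = 15.0982
Total = 17.7661


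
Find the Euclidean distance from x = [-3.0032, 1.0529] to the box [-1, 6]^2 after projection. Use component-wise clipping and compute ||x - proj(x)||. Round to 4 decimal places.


Project each component onto [-1, 6].
clip(-3.0032) = -1.0, clip(1.0529) = 1.0529
Projection = [-1.0, 1.0529]
Squared diffs: [4.0128, 0.0]
Distance = sqrt(4.0128) = 2.0032


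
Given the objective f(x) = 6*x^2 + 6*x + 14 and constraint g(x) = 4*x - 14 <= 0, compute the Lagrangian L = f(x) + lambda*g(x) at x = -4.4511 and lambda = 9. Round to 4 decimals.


Step 1: Evaluate f(x).
f(-4.4511) = 6*(-4.4511)^2 + 6*(-4.4511) + 14 = 106.1671
Step 2: Evaluate g(x).
g(-4.4511) = 4*-4.4511 - 14 = -31.8044
Step 3: Compute Lagrangian.
L = 106.1671 + 9*-31.8044 = -180.0725


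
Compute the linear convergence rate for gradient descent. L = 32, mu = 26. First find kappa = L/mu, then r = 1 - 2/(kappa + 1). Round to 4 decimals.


Step 1: Compute the condition number.
kappa = L/mu = 32/26 = 1.2308
Step 2: Compute the convergence rate.
r = 1 - 2/(kappa + 1) = 1 - 2*mu/(L + mu) = (L - mu)/(L + mu) = 6/58 = 0.1034


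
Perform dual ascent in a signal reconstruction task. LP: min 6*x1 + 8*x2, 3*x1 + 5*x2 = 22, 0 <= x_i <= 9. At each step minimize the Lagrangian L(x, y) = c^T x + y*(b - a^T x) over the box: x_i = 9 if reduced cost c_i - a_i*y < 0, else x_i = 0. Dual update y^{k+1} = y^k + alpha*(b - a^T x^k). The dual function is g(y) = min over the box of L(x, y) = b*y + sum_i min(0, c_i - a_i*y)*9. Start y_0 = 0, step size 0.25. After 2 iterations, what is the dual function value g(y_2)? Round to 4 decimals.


Dual ascent for LP: min 6*x1 + 8*x2, 3*x1 + 5*x2 = 22, 0 <= x_i <= 9
Step 1: y^k = 0.0, reduced costs: (6.0, 8.0)
  x^k = (0.0, 0.0), subgradient = b - a^T x = 22.0
  y^{k+1} = 0.0 + 0.25*22.0 = 5.5
Step 2: y^k = 5.5, reduced costs: (-10.5, -19.5)
  x^k = (9.0, 9.0), subgradient = b - a^T x = -50.0
  y^{k+1} = 5.5 + 0.25*-50.0 = -7.0
Dual objective at y_2 = -7.0: reduced costs (27.0, 43.0), box minimizer x = (0.0, 0.0)
g(y_2) = b*y + (c1 - a1*y)*x1 + (c2 - a2*y)*x2 = 22*(-7.0) + 27.0*0.0 + 43.0*0.0 = -154.0 + 0.0 + 0.0 = -154.0


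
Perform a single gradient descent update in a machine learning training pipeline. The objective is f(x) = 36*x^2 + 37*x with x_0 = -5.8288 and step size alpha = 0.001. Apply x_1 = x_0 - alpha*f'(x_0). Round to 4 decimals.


We compute the gradient at x_0 and apply the update.
f'(x) = 72*x + 37
f'(-5.8288) = 72*-5.8288 + 37 = -382.6736
x_1 = -5.8288 - 0.001*-382.6736 = -5.4461


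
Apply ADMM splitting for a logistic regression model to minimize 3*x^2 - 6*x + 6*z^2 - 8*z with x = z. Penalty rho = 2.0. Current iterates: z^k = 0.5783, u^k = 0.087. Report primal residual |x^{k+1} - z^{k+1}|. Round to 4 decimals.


ADMM iteration with rho = 2.0, z^k = 0.5783, u^k = 0.087
Step 1: x-update.
Minimize 3*x^2 - 6*x + (2.0/2)*(x - 0.5783 + 0.087)^2
FOC: (2*3 + 2.0)*x = 6 + 2.0*(0.5783 - 0.087)
x^{k+1} = 0.8728
Step 2: z-update.
Minimize 6*z^2 - 8*z + (2.0/2)*(0.8728 - z + 0.087)^2
FOC: (2*6 + 2.0)*z = 8 + 2.0*(0.8728 + 0.087)
z^{k+1} = 0.7085
Step 3: u-update.
u^{k+1} = 0.087 + 0.8728 - 0.7085 = 0.2513
Step 4: Primal residual = |0.8728 - 0.7085| = 0.1643


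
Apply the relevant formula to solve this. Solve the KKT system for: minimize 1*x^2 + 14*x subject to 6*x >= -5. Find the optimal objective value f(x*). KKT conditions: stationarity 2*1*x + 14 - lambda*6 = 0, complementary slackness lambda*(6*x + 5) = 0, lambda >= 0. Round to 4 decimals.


Step 1: Try lambda = 0 (constraint inactive).
x_unc = -14/(2*1) = -7.0
Check: 6*-7.0 = -42.0 < -5 -- violated!
Step 2: Constraint must be active: 6*x = -5
x* = -5/6 = -0.8333 (rounded; the exact value -5/6 is used below)
lambda = (2*1*(-5/6) + 14)/6 = 2.0556
Step 3: Compute optimal value.
f(x*) = 1*(-5/6)^2 + 14*(-5/6) = -10.9722


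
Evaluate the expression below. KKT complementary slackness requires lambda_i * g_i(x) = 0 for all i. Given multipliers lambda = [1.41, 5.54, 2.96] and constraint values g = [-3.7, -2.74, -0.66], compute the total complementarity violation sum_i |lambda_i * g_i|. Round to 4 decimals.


KKT complementary slackness check:
lambda_1 * g_1 = 1.41 * -3.7 = -5.217
lambda_2 * g_2 = 5.54 * -2.74 = -15.1796
lambda_3 * g_3 = 2.96 * -0.66 = -1.9536
Total violation = 5.217 + 15.1796 + 1.9536 = 22.3502


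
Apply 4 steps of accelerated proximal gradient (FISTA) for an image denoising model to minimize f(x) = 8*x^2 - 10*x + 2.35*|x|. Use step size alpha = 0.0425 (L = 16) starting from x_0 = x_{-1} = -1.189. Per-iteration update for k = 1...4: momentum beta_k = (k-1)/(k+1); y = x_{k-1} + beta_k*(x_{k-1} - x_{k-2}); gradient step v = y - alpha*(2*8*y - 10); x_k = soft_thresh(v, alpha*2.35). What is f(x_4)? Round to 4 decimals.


FISTA on f(x) = 8*x^2 - 10*x + 2.35*|x|
L = 16, alpha = 0.0425
Iteration 1: beta = 0.0, y = -1.189 + 0.0*(-1.189 + 1.189) = -1.189
  grad(y) = -29.024, v = y - alpha*grad = 0.0445
  prox(v) = soft_thresh(0.0445, 0.0999) = 0.0
Iteration 2: beta = 0.3333, y = 0.0 + 0.3333*(0.0 + 1.189) = 0.3963
  grad(y) = -3.6587, v = y - alpha*grad = 0.5518
  prox(v) = soft_thresh(0.5518, 0.0999) = 0.452
Iteration 3: beta = 0.5, y = 0.452 + 0.5*(0.452 - 0.0) = 0.6779
  grad(y) = 0.8468, v = y - alpha*grad = 0.6419
  prox(v) = soft_thresh(0.6419, 0.0999) = 0.5421
Iteration 4: beta = 0.6, y = 0.5421 + 0.6*(0.5421 - 0.452) = 0.5961
  grad(y) = -0.462, v = y - alpha*grad = 0.6158
  prox(v) = soft_thresh(0.6158, 0.0999) = 0.5159
f(x_4) = 8*0.5159^2 - 10*0.5159 + 2.35*|0.5159| = -1.8174


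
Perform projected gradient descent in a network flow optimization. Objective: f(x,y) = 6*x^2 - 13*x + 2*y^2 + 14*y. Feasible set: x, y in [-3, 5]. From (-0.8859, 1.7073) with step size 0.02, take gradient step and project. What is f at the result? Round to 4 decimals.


Step 1: Compute gradient at (-0.8859, 1.7073).
grad_x = 2*6*-0.8859 - 13 = -23.6308
grad_y = 2*2*1.7073 + 14 = 20.8292
Step 2: Gradient step.
x_raw = -0.8859 - 0.02*-23.6308 = -0.4133
y_raw = 1.7073 - 0.02*20.8292 = 1.2907
Step 3: Project onto [-3, 5].
x_proj = clip(-0.4133) = -0.4133
y_proj = clip(1.2907) = 1.2907
Step 4: Evaluate f.
f(-0.4133, 1.2907) = 27.7994


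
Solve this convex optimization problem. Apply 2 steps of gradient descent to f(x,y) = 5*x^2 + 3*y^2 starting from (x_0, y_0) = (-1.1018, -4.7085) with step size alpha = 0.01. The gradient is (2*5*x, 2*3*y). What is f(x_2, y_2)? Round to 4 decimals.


Gradient descent on f(x,y) = 5*x^2 + 3*y^2.
Starting point: (-1.1018, -4.7085), alpha = 0.01
Step 1: grad_x = 2*5*-1.1018 = -11.018, grad_y = 2*3*-4.7085 = -28.251
  x_1 = -1.1018 - 0.01*-11.018 = -0.9916
  y_1 = -4.7085 - 0.01*-28.251 = -4.426
Step 2: grad_x = 2*5*-0.9916 = -9.9162, grad_y = 2*3*-4.426 = -26.5559
  x_2 = -0.9916 - 0.01*-9.9162 = -0.8925
  y_2 = -4.426 - 0.01*-26.5559 = -4.1604
f(-0.8925, -4.1604) = 5*(-0.8925)^2 + 3*(-4.1604)^2 = 55.91


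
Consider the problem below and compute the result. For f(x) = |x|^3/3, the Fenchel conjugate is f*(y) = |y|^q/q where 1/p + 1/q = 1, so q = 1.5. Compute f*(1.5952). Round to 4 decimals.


The conjugate exponent q satisfies 1/p + 1/q = 1.
p = 3, so q = 3/(3 - 1) = 1.5
|y|^q = 1.5952^1.5 = 2.0148
f*(1.5952) = 2.0148 / 1.5 = 1.3432


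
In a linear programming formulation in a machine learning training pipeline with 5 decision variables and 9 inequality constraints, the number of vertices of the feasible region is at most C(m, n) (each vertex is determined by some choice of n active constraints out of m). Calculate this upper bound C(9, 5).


Each vertex corresponds to some choice of n active constraints out of m, so the number of vertices is at most C(m, n) = m! / (n!(m-n)!).
m = 9, n = 5
Numerator: 9 * 8 * 7 * 6 * 5
Denominator: 5! = 120
C(9, 5) = 126


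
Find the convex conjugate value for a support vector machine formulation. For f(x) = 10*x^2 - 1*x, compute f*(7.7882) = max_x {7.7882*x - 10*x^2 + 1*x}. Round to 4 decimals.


f*(y) = sup_x {y*x - a*x^2 - b*x} = sup_x {(y-b)*x - a*x^2}
FOC: (y - b) - 2a*x = 0 => x* = (y - b)/(2a)
x* = (7.7882 + 1)/(2*10) = 0.4394
f*(7.7882) = (y-b)^2/(4a) = (7.7882 + 1)^2/(4*10)
= 77.2325/40 = 1.9308


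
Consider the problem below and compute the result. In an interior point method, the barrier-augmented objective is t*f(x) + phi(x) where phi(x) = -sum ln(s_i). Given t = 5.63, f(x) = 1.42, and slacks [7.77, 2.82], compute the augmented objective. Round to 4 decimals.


Step 1: Compute log-barrier.
ln values: [2.0503, 1.0367]
phi = -(2.0503 + 1.0367) = -3.087
Step 2: Compute augmented objective.
t*f(x) = 5.63*1.42 = 7.9946
Total = 7.9946 - 3.087 = 4.9076


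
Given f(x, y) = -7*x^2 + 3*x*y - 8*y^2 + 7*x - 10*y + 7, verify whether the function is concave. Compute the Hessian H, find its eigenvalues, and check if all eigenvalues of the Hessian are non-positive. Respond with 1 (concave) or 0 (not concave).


The Hessian of f(x,y) = -7*x^2 + 3*x*y - 8*y^2 + 7*x - 10*y + 7 is:
H = [[-14, 3], [3, -16]]
Trace = -14 - 16 = -30
Determinant = -14*-16 - (3)^2 = 215
Discriminant = (-30)^2 - 4*215 = 40.0
Eigenvalues: lambda_1 = -18.1623, lambda_2 = -11.8377
The function is concave.

1


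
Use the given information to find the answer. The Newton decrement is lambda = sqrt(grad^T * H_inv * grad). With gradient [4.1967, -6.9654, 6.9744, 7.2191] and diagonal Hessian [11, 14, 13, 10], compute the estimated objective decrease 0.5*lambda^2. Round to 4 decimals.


Step 1: H is diagonal, so H^(-1) * g = [0.3815, -0.4975, 0.5365, 0.7219].
Step 2: g^T H^(-1) g = sum_i g_i^2 / H_ii
  = (4.1967)^2/11 + (-6.9654)^2/14 + (6.9744)^2/13 + (7.2191)^2/10
  = 1.6011 + 3.4655 + 3.7417 + 5.2115 = 14.0199
Step 3: Objective decrease = 0.5 * g^T H^(-1) g = 7.0099


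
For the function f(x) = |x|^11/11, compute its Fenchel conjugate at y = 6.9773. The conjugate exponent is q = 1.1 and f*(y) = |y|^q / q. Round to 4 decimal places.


The conjugate exponent q satisfies 1/p + 1/q = 1.
p = 11, so q = 11/(11 - 1) = 1.1
|y|^q = 6.9773^1.1 = 8.4734
f*(6.9773) = 8.4734 / 1.1 = 7.7031


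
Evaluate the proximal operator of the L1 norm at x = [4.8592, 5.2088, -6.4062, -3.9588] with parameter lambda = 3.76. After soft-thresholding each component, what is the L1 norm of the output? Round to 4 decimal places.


Soft-thresholding with lambda = 3.76:
prox(4.8592) = sign(4.8592)*max(|4.8592| - 3.76, 0) = 1.0992
prox(5.2088) = sign(5.2088)*max(|5.2088| - 3.76, 0) = 1.4488
prox(-6.4062) = sign(-6.4062)*max(|-6.4062| - 3.76, 0) = -2.6462
prox(-3.9588) = sign(-3.9588)*max(|-3.9588| - 3.76, 0) = -0.1988
prox(x) = [1.0992, 1.4488, -2.6462, -0.1988]
||prox(x)||_1 = 1.0992 + 1.4488 + 2.6462 + 0.1988 = 5.393


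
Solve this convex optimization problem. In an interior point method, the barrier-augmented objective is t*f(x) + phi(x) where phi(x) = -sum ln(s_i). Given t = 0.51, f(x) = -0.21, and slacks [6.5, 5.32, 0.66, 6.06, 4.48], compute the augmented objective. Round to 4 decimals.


Step 1: Compute log-barrier.
ln values: [1.8718, 1.6715, -0.4155, 1.8017, 1.4996]
phi = -(1.8718 + 1.6715 - 0.4155 + 1.8017 + 1.4996) = -6.4291
Step 2: Compute augmented objective.
t*f(x) = 0.51*-0.21 = -0.1071
Total = -0.1071 - 6.4291 = -6.5362


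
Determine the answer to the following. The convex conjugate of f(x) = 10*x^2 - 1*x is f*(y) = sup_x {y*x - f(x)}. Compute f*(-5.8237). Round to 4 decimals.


f*(y) = sup_x {y*x - a*x^2 - b*x} = sup_x {(y-b)*x - a*x^2}
FOC: (y - b) - 2a*x = 0 => x* = (y - b)/(2a)
x* = (-5.8237 + 1)/(2*10) = -0.2412
f*(-5.8237) = (y-b)^2/(4a) = (-5.8237 + 1)^2/(4*10)
= 23.2681/40 = 0.5817


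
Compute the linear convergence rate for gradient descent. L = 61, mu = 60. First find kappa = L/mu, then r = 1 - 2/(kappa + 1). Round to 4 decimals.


Step 1: Compute the condition number.
kappa = L/mu = 61/60 = 1.0167
Step 2: Compute the convergence rate.
r = 1 - 2/(kappa + 1) = 1 - 2*mu/(L + mu) = (L - mu)/(L + mu) = 1/121 = 0.0083


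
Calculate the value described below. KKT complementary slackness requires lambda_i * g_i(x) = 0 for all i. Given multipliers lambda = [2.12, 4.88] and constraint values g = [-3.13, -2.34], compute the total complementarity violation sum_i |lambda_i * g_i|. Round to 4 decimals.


KKT complementary slackness check:
lambda_1 * g_1 = 2.12 * -3.13 = -6.6356
lambda_2 * g_2 = 4.88 * -2.34 = -11.4192
Total violation = 6.6356 + 11.4192 = 18.0548


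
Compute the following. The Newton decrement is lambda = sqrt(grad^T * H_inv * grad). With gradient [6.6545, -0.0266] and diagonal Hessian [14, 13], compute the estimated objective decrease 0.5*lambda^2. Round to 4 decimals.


Step 1: H is diagonal, so H^(-1) * g = [0.4753, -0.002].
Step 2: g^T H^(-1) g = sum_i g_i^2 / H_ii
  = (6.6545)^2/14 + (-0.0266)^2/13
  = 3.163 + 0.0001 = 3.1631
Step 3: Objective decrease = 0.5 * g^T H^(-1) g = 1.5815


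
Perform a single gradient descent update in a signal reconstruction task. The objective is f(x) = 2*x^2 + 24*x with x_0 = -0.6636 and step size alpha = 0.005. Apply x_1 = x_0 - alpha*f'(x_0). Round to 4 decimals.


We compute the gradient at x_0 and apply the update.
f'(x) = 4*x + 24
f'(-0.6636) = 4*-0.6636 + 24 = 21.3456
x_1 = -0.6636 - 0.005*21.3456 = -0.7703


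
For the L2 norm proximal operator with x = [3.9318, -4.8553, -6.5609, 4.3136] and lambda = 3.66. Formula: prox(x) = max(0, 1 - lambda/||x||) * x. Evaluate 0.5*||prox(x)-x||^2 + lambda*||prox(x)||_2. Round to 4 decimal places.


Step 1: Compute ||x||.
||x|| = 10.0342
Step 2: Compute scaling factor.
scale = max(0, 1 - 3.66/10.0342) = 0.6352
Step 3: prox(x) = [2.4977, -3.0843, -4.1678, 2.7402]
||prox(x)|| = 6.3742
Step 4: Proximal objective.
0.5*||prox-x||^2 = 6.6978
lambda*||prox|| = 23.3296
Total = 30.0274


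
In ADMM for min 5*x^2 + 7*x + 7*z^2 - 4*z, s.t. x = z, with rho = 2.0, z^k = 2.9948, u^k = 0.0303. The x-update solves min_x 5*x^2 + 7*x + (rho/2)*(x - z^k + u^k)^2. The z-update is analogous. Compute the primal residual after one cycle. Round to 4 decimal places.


ADMM iteration with rho = 2.0, z^k = 2.9948, u^k = 0.0303
Step 1: x-update.
Minimize 5*x^2 + 7*x + (2.0/2)*(x - 2.9948 + 0.0303)^2
FOC: (2*5 + 2.0)*x = -7 + 2.0*(2.9948 - 0.0303)
x^{k+1} = -0.0893
Step 2: z-update.
Minimize 7*z^2 - 4*z + (2.0/2)*(-0.0893 - z + 0.0303)^2
FOC: (2*7 + 2.0)*z = 4 + 2.0*(-0.0893 + 0.0303)
z^{k+1} = 0.2426
Step 3: u-update.
u^{k+1} = 0.0303 - 0.0893 - 0.2426 = -0.3016
Step 4: Primal residual = |-0.0893 - 0.2426| = 0.3319


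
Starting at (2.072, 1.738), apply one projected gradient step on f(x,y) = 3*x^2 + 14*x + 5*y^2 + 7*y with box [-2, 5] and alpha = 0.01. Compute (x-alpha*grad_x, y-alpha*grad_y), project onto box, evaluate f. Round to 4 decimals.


Step 1: Compute gradient at (2.072, 1.738).
grad_x = 2*3*2.072 + 14 = 26.432
grad_y = 2*5*1.738 + 7 = 24.38
Step 2: Gradient step.
x_raw = 2.072 - 0.01*26.432 = 1.8077
y_raw = 1.738 - 0.01*24.38 = 1.4942
Step 3: Project onto [-2, 5].
x_proj = clip(1.8077) = 1.8077
y_proj = clip(1.4942) = 1.4942
Step 4: Evaluate f.
f(1.8077, 1.4942) = 56.7332


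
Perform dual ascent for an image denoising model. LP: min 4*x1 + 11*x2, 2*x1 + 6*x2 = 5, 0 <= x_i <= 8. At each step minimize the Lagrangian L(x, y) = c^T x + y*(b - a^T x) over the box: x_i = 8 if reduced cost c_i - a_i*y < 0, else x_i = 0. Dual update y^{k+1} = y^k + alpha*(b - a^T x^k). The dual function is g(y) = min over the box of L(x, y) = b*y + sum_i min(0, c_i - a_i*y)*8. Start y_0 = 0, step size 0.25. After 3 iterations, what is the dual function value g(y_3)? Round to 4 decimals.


Dual ascent for LP: min 4*x1 + 11*x2, 2*x1 + 6*x2 = 5, 0 <= x_i <= 8
Step 1: y^k = 0.0, reduced costs: (4.0, 11.0)
  x^k = (0.0, 0.0), subgradient = b - a^T x = 5.0
  y^{k+1} = 0.0 + 0.25*5.0 = 1.25
Step 2: y^k = 1.25, reduced costs: (1.5, 3.5)
  x^k = (0.0, 0.0), subgradient = b - a^T x = 5.0
  y^{k+1} = 1.25 + 0.25*5.0 = 2.5
Step 3: y^k = 2.5, reduced costs: (-1.0, -4.0)
  x^k = (8.0, 8.0), subgradient = b - a^T x = -59.0
  y^{k+1} = 2.5 + 0.25*-59.0 = -12.25
Dual objective at y_3 = -12.25: reduced costs (28.5, 84.5), box minimizer x = (0.0, 0.0)
g(y_3) = b*y + (c1 - a1*y)*x1 + (c2 - a2*y)*x2 = 5*(-12.25) + 28.5*0.0 + 84.5*0.0 = -61.25 + 0.0 + 0.0 = -61.25


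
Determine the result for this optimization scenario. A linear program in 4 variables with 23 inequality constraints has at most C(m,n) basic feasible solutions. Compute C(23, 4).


Each vertex corresponds to some choice of n active constraints out of m, so the number of vertices is at most C(m, n) = m! / (n!(m-n)!).
m = 23, n = 4
Numerator: 23 * 22 * 21 * 20
Denominator: 4! = 24
C(23, 4) = 8855


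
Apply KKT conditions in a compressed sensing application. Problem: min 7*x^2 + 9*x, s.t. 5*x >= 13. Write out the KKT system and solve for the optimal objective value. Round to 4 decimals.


Step 1: Try lambda = 0 (constraint inactive).
x_unc = -9/(2*7) = -0.6429
Check: 5*-0.6429 = -3.2145 < 13 -- violated!
Step 2: Constraint must be active: 5*x = 13
x* = 13/5 = 2.6
lambda = (2*7*2.6 + 9)/5 = 9.08
Step 3: Compute optimal value.
f(x*) = 7*2.6^2 + 9*2.6 = 70.72


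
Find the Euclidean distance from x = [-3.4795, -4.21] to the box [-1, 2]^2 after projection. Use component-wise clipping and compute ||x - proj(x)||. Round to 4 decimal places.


Project each component onto [-1, 2].
clip(-3.4795) = -1.0, clip(-4.21) = -1.0
Projection = [-1.0, -1.0]
Squared diffs: [6.1479, 10.3041]
Distance = sqrt(16.452) = 4.0561


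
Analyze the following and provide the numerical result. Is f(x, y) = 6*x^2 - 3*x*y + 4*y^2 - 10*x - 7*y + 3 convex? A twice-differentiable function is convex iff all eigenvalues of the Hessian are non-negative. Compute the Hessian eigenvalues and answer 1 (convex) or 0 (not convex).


The Hessian of f(x,y) = 6*x^2 - 3*x*y + 4*y^2 - 10*x - 7*y + 3 is:
H = [[12, -3], [-3, 8]]
Trace = 12 + 8 = 20
Determinant = 12*8 - (-3)^2 = 87
Discriminant = (20)^2 - 4*87 = 52.0
Eigenvalues: lambda_1 = 6.3944, lambda_2 = 13.6056
The function is convex.

1


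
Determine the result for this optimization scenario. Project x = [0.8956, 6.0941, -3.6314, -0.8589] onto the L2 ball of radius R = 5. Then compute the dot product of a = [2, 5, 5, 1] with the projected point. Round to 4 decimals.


Step 1: Compute ||x|| (intermediates to 6 decimals).
||x|| = sqrt(0.8956^2 + 6.0941^2 + (-3.6314)^2 + (-0.8589)^2) = 7.201731
Step 2: Project.
Since ||x|| > R, scale = R/||x|| = 5/7.201731 = 0.694278, proj(x) = scale * x
proj(x) = [0.621795, 4.231, -2.521201, -0.596315]
Step 3: Dot product.
a^T * proj(x) = 2*0.621795 + 5*4.231 + 5*(-2.521201) + 1*(-0.596315) = 9.1963


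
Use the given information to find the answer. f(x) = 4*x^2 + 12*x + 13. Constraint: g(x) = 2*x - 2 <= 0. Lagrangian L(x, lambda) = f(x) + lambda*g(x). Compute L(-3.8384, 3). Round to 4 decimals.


Step 1: Evaluate f(x).
f(-3.8384) = 4*(-3.8384)^2 + 12*(-3.8384) + 13 = 25.8725
Step 2: Evaluate g(x).
g(-3.8384) = 2*-3.8384 - 2 = -9.6768
Step 3: Compute Lagrangian.
L = 25.8725 + 3*-9.6768 = -3.1579


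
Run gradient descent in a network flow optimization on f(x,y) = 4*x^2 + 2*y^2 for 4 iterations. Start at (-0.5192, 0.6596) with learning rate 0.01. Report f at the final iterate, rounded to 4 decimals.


Gradient descent on f(x,y) = 4*x^2 + 2*y^2.
Starting point: (-0.5192, 0.6596), alpha = 0.01
Step 1: grad_x = 2*4*-0.5192 = -4.1536, grad_y = 2*2*0.6596 = 2.6384
  x_1 = -0.5192 - 0.01*-4.1536 = -0.4777
  y_1 = 0.6596 - 0.01*2.6384 = 0.6332
Step 2: grad_x = 2*4*-0.4777 = -3.8213, grad_y = 2*2*0.6332 = 2.5329
  x_2 = -0.4777 - 0.01*-3.8213 = -0.4395
  y_2 = 0.6332 - 0.01*2.5329 = 0.6079
Step 3: grad_x = 2*4*-0.4395 = -3.5156, grad_y = 2*2*0.6079 = 2.4315
  x_3 = -0.4395 - 0.01*-3.5156 = -0.4043
  y_3 = 0.6079 - 0.01*2.4315 = 0.5836
Step 4: grad_x = 2*4*-0.4043 = -3.2344, grad_y = 2*2*0.5836 = 2.3343
  x_4 = -0.4043 - 0.01*-3.2344 = -0.372
  y_4 = 0.5836 - 0.01*2.3343 = 0.5602
f(-0.372, 0.5602) = 4*(-0.372)^2 + 2*0.5602^2 = 1.1811


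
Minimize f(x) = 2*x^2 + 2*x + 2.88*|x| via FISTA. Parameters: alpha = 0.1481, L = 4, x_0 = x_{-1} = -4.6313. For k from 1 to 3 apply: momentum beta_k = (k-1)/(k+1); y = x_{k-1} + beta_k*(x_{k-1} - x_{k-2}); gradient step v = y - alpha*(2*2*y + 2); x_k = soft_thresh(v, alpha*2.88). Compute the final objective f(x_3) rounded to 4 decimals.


FISTA on f(x) = 2*x^2 + 2*x + 2.88*|x|
L = 4, alpha = 0.1481
Iteration 1: beta = 0.0, y = -4.6313 + 0.0*(-4.6313 + 4.6313) = -4.6313
  grad(y) = -16.5252, v = y - alpha*grad = -2.1839
  prox(v) = soft_thresh(-2.1839, 0.4265) = -1.7574
Iteration 2: beta = 0.3333, y = -1.7574 + 0.3333*(-1.7574 + 4.6313) = -0.7994
  grad(y) = -1.1977, v = y - alpha*grad = -0.622
  prox(v) = soft_thresh(-0.622, 0.4265) = -0.1955
Iteration 3: beta = 0.5, y = -0.1955 + 0.5*(-0.1955 + 1.7574) = 0.5854
  grad(y) = 4.3417, v = y - alpha*grad = -0.0576
  prox(v) = soft_thresh(-0.0576, 0.4265) = 0.0
f(x_3) = 2*0.0^2 + 2*0.0 + 2.88*|0.0| = 0.0
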